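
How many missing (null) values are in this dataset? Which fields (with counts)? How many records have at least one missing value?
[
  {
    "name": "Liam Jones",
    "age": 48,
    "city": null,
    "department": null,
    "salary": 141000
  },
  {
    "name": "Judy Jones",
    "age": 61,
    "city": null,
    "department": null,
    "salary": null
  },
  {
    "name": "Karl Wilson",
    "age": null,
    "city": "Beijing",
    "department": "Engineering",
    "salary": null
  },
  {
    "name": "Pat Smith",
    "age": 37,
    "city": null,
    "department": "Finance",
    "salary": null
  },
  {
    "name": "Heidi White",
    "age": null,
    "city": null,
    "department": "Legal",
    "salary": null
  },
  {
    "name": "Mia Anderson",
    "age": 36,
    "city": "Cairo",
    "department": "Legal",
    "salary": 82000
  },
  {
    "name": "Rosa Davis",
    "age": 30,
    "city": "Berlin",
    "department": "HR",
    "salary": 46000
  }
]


Checking for missing (null) values in 7 records:

  Liam Jones: city, department
  Judy Jones: city, department, salary
  Karl Wilson: age, salary
  Pat Smith: city, salary
  Heidi White: age, city, salary
  Mia Anderson: complete
  Rosa Davis: complete

Per field:
  name: 0 missing
  age: 2 missing
  city: 4 missing
  department: 2 missing
  salary: 4 missing

Total missing values: 12
Records with any missing: 5

12 missing values (age: 2, city: 4, department: 2, salary: 4); 5 incomplete records


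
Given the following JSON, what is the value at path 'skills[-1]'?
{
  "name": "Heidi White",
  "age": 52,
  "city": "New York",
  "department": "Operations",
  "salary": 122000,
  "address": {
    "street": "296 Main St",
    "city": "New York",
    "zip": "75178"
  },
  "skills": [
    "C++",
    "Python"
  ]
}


Query: skills[-1]
Path: skills -> last element
Value: Python

Python


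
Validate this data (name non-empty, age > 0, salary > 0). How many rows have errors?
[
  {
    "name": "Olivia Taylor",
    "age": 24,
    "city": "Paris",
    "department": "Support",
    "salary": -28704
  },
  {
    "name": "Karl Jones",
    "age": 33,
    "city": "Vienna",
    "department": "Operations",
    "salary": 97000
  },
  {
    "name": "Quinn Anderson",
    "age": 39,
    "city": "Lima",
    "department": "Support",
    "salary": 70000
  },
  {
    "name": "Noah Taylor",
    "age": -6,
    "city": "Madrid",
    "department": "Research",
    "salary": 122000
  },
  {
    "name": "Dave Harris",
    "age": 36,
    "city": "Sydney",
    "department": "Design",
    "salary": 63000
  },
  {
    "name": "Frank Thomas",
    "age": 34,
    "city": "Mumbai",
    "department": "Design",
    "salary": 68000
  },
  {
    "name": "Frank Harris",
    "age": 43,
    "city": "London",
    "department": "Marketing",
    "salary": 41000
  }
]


Validating 7 records:
Rules: name non-empty, age > 0, salary > 0

  Row 1 (Olivia Taylor): negative salary: -28704
  Row 2 (Karl Jones): OK
  Row 3 (Quinn Anderson): OK
  Row 4 (Noah Taylor): negative age: -6
  Row 5 (Dave Harris): OK
  Row 6 (Frank Thomas): OK
  Row 7 (Frank Harris): OK

Total errors: 2

2 errors


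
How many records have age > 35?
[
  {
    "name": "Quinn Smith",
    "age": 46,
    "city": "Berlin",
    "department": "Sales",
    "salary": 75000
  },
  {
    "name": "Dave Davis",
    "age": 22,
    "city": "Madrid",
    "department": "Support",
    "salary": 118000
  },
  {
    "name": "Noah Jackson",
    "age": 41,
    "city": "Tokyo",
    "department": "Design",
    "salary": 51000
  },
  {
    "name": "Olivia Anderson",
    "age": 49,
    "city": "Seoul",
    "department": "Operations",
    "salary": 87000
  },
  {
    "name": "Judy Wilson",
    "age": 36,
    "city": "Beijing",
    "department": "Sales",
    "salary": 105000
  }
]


Data: 5 records
Condition: age > 35

Checking each record:
  Quinn Smith: 46 MATCH
  Dave Davis: 22
  Noah Jackson: 41 MATCH
  Olivia Anderson: 49 MATCH
  Judy Wilson: 36 MATCH

Count: 4

4


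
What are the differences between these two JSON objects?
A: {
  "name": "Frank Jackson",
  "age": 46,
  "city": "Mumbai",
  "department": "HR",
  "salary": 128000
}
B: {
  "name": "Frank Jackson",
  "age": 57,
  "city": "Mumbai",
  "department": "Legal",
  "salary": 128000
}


Comparing each field (in key order):
  name: same
  age: DIFFERENT
  city: same
  department: DIFFERENT
  salary: same
Differences:
  age: 46 -> 57
  department: HR -> Legal

2 field(s) changed

2 changes: age, department


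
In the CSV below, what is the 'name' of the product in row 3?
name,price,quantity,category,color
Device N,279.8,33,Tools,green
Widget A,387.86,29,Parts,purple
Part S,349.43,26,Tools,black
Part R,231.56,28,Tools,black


Query: Row 3 ('Part S'), column 'name'
Value: Part S

Part S


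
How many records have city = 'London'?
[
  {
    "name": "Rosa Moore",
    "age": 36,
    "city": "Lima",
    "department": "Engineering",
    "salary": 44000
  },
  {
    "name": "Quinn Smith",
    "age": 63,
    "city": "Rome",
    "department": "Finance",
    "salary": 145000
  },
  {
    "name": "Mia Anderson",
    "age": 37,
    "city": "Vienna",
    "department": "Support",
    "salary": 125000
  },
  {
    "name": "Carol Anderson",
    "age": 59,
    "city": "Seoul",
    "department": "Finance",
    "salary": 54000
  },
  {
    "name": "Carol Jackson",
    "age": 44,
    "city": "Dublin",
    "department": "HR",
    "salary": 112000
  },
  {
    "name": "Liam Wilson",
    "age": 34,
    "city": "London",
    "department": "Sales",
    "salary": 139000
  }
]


Data: 6 records
Condition: city = 'London'

Checking each record:
  Rosa Moore: Lima
  Quinn Smith: Rome
  Mia Anderson: Vienna
  Carol Anderson: Seoul
  Carol Jackson: Dublin
  Liam Wilson: London MATCH

Count: 1

1


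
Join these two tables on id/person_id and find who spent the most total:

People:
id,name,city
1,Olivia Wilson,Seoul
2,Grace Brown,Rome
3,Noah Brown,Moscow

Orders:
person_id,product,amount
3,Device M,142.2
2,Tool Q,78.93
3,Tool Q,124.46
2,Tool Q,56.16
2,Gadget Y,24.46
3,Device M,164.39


Join on: people.id = orders.person_id

Joined rows:
  Noah Brown (Moscow) bought Device M for $142.2
  Grace Brown (Rome) bought Tool Q for $78.93
  Noah Brown (Moscow) bought Tool Q for $124.46
  Grace Brown (Rome) bought Tool Q for $56.16
  Grace Brown (Rome) bought Gadget Y for $24.46
  Noah Brown (Moscow) bought Device M for $164.39

Total per person:
  Noah Brown: $431.05
  Grace Brown: $159.55

Top spender: Noah Brown ($431.05)

Noah Brown ($431.05)


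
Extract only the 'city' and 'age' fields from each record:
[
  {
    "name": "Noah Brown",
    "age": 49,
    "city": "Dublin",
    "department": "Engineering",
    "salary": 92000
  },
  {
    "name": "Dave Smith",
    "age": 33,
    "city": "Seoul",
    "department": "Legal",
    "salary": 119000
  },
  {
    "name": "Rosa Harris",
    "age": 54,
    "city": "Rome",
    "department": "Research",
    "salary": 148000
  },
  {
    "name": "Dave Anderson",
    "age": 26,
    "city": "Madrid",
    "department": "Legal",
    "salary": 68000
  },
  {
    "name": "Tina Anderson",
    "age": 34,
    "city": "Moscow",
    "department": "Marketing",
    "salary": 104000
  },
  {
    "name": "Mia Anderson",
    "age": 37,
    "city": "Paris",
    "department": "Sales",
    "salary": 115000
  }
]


Original: 6 records with fields: name, age, city, department, salary
Keep: ['city', 'age']
Drop: ['name', 'department', 'salary']
Result: 6 records, 2 fields each

[
  {
    "city": "Dublin",
    "age": 49
  },
  {
    "city": "Seoul",
    "age": 33
  },
  {
    "city": "Rome",
    "age": 54
  },
  {
    "city": "Madrid",
    "age": 26
  },
  {
    "city": "Moscow",
    "age": 34
  },
  {
    "city": "Paris",
    "age": 37
  }
]


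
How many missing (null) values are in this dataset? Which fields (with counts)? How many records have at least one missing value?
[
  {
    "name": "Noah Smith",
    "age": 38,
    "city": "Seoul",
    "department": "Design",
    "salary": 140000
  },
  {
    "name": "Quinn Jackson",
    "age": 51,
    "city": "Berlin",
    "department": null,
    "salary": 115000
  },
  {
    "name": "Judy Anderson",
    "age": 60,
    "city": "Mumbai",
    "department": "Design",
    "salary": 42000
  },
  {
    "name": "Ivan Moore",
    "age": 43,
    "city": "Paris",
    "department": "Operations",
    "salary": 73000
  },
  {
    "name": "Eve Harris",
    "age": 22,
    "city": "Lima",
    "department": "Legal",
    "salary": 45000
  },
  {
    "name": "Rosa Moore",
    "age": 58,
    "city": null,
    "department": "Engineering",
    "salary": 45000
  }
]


Checking for missing (null) values in 6 records:

  Noah Smith: complete
  Quinn Jackson: department
  Judy Anderson: complete
  Ivan Moore: complete
  Eve Harris: complete
  Rosa Moore: city

Per field:
  name: 0 missing
  age: 0 missing
  city: 1 missing
  department: 1 missing
  salary: 0 missing

Total missing values: 2
Records with any missing: 2

2 missing values (city: 1, department: 1); 2 incomplete records


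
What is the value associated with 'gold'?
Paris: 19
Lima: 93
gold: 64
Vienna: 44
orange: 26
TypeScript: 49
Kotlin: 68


Looking up key 'gold'
Value: 64

64


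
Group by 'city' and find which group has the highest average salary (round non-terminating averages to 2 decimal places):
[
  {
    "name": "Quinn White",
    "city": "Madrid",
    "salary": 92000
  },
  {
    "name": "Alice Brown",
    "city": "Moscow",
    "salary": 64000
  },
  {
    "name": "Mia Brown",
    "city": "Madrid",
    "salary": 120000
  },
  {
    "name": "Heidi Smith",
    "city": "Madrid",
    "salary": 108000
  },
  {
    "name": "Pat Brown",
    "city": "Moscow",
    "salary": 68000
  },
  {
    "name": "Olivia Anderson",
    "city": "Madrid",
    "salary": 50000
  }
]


Group by: city

Groups:
  Madrid: 4 people, avg salary = 370000/4 = $92500
  Moscow: 2 people, avg salary = 132000/2 = $66000

Highest average salary: Madrid ($92500)

Madrid ($92500)


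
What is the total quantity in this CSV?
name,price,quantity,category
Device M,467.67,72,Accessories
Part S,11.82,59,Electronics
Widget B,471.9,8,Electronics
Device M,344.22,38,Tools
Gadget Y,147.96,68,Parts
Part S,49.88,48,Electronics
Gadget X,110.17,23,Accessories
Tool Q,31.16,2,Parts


Computing total quantity:
Values: [72, 59, 8, 38, 68, 48, 23, 2]
Sum = 318

318


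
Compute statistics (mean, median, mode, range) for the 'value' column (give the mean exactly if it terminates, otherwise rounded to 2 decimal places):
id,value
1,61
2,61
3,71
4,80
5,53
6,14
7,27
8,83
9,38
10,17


Data: [61, 61, 71, 80, 53, 14, 27, 83, 38, 17]
Count: 10
Sum: 505
Mean: 505/10 = 50.5
Sorted: [14, 17, 27, 38, 53, 61, 61, 71, 80, 83]
Median: 57.0
Mode: 61 (2 times)
Range: 83 - 14 = 69
Min: 14, Max: 83

mean=50.5, median=57.0, mode=61, range=69


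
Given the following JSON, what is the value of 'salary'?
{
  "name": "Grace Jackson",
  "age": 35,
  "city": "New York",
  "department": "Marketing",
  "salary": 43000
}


Looking up field 'salary'
Value: 43000

43000


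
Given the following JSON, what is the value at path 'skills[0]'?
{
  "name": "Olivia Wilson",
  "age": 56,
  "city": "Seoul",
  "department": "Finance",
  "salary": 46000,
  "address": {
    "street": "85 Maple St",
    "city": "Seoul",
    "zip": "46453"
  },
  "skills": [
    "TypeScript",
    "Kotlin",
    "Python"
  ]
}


Query: skills[0]
Path: skills -> first element
Value: TypeScript

TypeScript


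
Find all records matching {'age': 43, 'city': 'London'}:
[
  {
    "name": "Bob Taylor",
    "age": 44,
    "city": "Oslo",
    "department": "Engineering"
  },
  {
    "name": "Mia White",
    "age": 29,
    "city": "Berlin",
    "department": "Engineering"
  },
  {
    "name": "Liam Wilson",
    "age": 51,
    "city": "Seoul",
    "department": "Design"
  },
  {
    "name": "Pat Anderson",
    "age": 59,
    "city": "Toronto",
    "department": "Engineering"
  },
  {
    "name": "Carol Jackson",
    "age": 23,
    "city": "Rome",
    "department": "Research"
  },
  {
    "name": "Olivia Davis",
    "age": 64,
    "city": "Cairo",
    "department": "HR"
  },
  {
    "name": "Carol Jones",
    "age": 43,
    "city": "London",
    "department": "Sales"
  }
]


Search criteria: {'age': 43, 'city': 'London'}

Checking 7 records:
  Bob Taylor: {age: 44, city: Oslo}
  Mia White: {age: 29, city: Berlin}
  Liam Wilson: {age: 51, city: Seoul}
  Pat Anderson: {age: 59, city: Toronto}
  Carol Jackson: {age: 23, city: Rome}
  Olivia Davis: {age: 64, city: Cairo}
  Carol Jones: {age: 43, city: London} <-- MATCH

Matches: ["Carol Jones"]

["Carol Jones"]


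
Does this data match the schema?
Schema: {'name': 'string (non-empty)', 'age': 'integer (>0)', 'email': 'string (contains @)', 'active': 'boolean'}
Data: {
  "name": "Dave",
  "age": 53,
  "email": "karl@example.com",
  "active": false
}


Validating each field against schema:
  name: OK (non-empty string)
  age: OK (positive integer)
  email: OK (string with @)
  active: OK (boolean)

Result: VALID

VALID


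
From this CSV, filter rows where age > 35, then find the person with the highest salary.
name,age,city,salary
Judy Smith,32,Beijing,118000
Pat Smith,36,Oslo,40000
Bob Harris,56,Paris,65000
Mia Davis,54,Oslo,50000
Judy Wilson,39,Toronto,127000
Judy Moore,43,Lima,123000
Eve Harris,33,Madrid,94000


Filter: age > 35
Sort by: salary (descending)

Filtered records (5):
  Judy Wilson, age 39, salary $127000
  Judy Moore, age 43, salary $123000
  Bob Harris, age 56, salary $65000
  Mia Davis, age 54, salary $50000
  Pat Smith, age 36, salary $40000

Highest salary: Judy Wilson ($127000)

Judy Wilson


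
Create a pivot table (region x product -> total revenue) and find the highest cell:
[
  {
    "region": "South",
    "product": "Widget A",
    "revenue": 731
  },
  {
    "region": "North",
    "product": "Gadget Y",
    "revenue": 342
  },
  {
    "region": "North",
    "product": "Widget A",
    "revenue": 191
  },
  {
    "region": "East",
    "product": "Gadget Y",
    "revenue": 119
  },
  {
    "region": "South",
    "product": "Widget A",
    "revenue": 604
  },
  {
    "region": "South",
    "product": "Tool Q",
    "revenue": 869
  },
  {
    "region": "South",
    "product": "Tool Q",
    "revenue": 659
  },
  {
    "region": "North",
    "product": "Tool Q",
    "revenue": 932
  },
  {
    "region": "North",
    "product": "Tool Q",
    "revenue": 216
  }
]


Pivot: region (rows) x product (columns) -> total revenue

     Gadget Y      Tool Q        Widget A    
East           119             0             0  
North          342          1148           191  
South            0          1528          1335  

Highest: South / Tool Q = $1528

South / Tool Q = $1528


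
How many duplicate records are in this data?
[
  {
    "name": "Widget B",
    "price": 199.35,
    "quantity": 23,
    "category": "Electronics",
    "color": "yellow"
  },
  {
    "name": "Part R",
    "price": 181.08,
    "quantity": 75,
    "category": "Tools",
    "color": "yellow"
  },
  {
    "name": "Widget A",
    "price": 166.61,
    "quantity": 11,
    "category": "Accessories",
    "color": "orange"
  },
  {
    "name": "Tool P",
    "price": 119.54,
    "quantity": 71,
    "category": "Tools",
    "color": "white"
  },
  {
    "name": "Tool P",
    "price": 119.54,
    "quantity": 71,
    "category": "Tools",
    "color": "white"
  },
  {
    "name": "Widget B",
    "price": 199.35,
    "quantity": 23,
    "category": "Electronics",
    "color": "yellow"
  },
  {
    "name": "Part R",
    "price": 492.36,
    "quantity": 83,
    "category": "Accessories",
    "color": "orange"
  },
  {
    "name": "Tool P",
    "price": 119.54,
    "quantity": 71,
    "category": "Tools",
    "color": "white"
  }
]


Checking 8 records for duplicates:

  Row 1: Widget B ($199.35, qty 23)
  Row 2: Part R ($181.08, qty 75)
  Row 3: Widget A ($166.61, qty 11)
  Row 4: Tool P ($119.54, qty 71)
  Row 5: Tool P ($119.54, qty 71) <-- DUPLICATE
  Row 6: Widget B ($199.35, qty 23) <-- DUPLICATE
  Row 7: Part R ($492.36, qty 83)
  Row 8: Tool P ($119.54, qty 71) <-- DUPLICATE

Duplicates found: 3
Unique records: 5

3 duplicates, 5 unique


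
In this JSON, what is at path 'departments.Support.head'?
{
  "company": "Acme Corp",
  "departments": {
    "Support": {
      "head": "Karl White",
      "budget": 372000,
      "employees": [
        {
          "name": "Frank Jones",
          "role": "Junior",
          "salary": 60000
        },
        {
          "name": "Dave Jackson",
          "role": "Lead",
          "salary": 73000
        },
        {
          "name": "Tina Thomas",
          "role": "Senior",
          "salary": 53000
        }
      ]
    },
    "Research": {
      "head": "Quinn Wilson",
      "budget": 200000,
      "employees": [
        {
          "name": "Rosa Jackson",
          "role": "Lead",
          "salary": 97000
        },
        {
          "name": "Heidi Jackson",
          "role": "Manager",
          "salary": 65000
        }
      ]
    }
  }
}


Path: departments.Support.head

Navigate:
  -> departments
  -> Support
  -> head = 'Karl White'

Karl White


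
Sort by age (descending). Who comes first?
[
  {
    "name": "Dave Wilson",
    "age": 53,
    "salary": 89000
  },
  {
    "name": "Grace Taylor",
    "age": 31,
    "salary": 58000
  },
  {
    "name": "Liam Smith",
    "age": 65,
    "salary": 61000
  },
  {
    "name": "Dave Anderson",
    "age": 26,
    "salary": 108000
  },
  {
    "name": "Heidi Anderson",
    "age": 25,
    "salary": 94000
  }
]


Sort by: age (descending)

Sorted order:
  1. Liam Smith (age = 65)
  2. Dave Wilson (age = 53)
  3. Grace Taylor (age = 31)
  4. Dave Anderson (age = 26)
  5. Heidi Anderson (age = 25)

First: Liam Smith

Liam Smith


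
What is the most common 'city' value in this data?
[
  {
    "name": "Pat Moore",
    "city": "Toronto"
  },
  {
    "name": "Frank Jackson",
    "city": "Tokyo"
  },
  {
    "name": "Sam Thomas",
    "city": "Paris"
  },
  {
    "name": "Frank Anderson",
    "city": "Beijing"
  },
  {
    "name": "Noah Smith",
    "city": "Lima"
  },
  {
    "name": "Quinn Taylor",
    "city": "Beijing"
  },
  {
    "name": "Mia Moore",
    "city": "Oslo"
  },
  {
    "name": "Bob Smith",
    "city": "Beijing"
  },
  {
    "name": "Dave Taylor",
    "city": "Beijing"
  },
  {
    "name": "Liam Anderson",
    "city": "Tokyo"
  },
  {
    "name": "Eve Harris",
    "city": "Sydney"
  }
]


Counting 'city' values across 11 records:

  Beijing: 4 ####
  Tokyo: 2 ##
  Toronto: 1 #
  Paris: 1 #
  Lima: 1 #
  Oslo: 1 #
  Sydney: 1 #

Most common: Beijing (4 times)

Beijing (4 times)


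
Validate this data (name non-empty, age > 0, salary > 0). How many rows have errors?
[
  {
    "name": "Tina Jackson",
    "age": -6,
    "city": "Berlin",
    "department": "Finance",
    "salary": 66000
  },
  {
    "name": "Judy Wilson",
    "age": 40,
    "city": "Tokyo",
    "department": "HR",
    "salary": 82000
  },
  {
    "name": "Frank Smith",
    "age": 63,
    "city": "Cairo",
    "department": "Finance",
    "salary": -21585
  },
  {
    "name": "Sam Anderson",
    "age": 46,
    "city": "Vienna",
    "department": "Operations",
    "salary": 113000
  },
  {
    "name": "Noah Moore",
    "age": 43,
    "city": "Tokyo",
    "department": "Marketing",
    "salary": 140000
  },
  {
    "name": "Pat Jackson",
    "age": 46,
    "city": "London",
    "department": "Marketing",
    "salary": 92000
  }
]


Validating 6 records:
Rules: name non-empty, age > 0, salary > 0

  Row 1 (Tina Jackson): negative age: -6
  Row 2 (Judy Wilson): OK
  Row 3 (Frank Smith): negative salary: -21585
  Row 4 (Sam Anderson): OK
  Row 5 (Noah Moore): OK
  Row 6 (Pat Jackson): OK

Total errors: 2

2 errors


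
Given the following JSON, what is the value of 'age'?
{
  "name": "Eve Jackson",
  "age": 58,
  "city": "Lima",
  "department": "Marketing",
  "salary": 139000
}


Looking up field 'age'
Value: 58

58


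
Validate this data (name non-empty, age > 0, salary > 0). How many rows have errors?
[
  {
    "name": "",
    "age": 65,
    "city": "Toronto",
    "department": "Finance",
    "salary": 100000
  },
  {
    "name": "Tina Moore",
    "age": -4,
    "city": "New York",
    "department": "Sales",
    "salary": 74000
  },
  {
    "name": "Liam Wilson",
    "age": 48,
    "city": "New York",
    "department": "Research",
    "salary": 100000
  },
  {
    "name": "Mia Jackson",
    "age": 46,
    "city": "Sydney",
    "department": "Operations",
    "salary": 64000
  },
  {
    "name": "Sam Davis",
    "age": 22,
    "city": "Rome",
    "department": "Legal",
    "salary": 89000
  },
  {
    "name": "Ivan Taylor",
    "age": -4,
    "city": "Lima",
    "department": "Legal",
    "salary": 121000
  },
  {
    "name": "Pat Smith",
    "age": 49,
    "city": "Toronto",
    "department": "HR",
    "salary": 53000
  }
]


Validating 7 records:
Rules: name non-empty, age > 0, salary > 0

  Row 1 (???): empty name
  Row 2 (Tina Moore): negative age: -4
  Row 3 (Liam Wilson): OK
  Row 4 (Mia Jackson): OK
  Row 5 (Sam Davis): OK
  Row 6 (Ivan Taylor): negative age: -4
  Row 7 (Pat Smith): OK

Total errors: 3

3 errors


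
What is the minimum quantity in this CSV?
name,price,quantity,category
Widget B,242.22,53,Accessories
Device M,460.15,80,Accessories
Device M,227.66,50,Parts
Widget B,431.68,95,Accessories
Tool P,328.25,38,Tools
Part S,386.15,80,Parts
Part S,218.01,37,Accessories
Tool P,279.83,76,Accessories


Computing minimum quantity:
Values: [53, 80, 50, 95, 38, 80, 37, 76]
Min = 37

37


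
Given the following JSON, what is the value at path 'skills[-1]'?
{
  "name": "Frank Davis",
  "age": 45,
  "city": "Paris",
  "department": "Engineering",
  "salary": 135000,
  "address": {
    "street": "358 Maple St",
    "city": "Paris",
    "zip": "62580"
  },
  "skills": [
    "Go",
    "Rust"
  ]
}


Query: skills[-1]
Path: skills -> last element
Value: Rust

Rust


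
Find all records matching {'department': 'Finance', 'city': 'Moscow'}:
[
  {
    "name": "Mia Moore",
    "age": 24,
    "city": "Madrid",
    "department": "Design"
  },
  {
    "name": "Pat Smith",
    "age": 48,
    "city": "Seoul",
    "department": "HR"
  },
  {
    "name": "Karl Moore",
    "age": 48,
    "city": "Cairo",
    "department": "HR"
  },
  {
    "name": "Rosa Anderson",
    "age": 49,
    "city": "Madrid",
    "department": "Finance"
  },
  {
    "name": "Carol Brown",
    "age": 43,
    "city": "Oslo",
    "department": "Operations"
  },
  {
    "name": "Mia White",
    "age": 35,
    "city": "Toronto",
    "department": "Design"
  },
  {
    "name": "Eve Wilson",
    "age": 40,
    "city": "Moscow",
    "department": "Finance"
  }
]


Search criteria: {'department': 'Finance', 'city': 'Moscow'}

Checking 7 records:
  Mia Moore: {department: Design, city: Madrid}
  Pat Smith: {department: HR, city: Seoul}
  Karl Moore: {department: HR, city: Cairo}
  Rosa Anderson: {department: Finance, city: Madrid}
  Carol Brown: {department: Operations, city: Oslo}
  Mia White: {department: Design, city: Toronto}
  Eve Wilson: {department: Finance, city: Moscow} <-- MATCH

Matches: ["Eve Wilson"]

["Eve Wilson"]


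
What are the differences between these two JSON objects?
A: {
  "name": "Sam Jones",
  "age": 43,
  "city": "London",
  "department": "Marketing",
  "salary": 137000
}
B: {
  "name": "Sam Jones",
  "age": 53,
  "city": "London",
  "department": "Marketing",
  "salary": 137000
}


Comparing each field (in key order):
  name: same
  age: DIFFERENT
  city: same
  department: same
  salary: same
Differences:
  age: 43 -> 53

1 field(s) changed

1 change: age


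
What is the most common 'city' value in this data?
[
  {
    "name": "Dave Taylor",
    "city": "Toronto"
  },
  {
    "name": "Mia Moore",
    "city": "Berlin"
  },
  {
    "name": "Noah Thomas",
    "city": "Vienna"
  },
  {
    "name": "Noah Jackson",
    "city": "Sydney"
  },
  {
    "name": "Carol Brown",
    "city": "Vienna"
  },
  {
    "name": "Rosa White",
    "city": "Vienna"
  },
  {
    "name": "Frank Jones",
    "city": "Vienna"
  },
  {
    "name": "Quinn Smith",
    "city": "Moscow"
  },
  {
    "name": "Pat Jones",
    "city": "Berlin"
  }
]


Counting 'city' values across 9 records:

  Vienna: 4 ####
  Berlin: 2 ##
  Toronto: 1 #
  Sydney: 1 #
  Moscow: 1 #

Most common: Vienna (4 times)

Vienna (4 times)


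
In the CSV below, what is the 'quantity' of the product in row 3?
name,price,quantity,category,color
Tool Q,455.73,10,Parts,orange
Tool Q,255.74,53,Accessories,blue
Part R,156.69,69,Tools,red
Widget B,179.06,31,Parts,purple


Query: Row 3 ('Part R'), column 'quantity'
Value: 69

69


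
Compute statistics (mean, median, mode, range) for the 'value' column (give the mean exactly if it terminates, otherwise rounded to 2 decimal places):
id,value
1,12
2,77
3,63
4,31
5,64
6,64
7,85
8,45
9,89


Data: [12, 77, 63, 31, 64, 64, 85, 45, 89]
Count: 9
Sum: 530
Mean: 530/9 ≈ 58.89 (rounded to 2 decimal places)
Sorted: [12, 31, 45, 63, 64, 64, 77, 85, 89]
Median: 64.0
Mode: 64 (2 times)
Range: 89 - 12 = 77
Min: 12, Max: 89

mean≈58.89, median=64.0, mode=64, range=77


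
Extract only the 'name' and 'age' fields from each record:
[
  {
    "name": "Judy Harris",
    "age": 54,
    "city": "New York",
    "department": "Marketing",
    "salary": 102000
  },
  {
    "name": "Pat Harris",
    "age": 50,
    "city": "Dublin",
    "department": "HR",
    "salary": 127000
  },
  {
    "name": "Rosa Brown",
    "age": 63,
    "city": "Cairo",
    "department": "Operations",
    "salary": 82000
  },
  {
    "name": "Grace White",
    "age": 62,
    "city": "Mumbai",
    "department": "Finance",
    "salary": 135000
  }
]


Original: 4 records with fields: name, age, city, department, salary
Keep: ['name', 'age']
Drop: ['city', 'department', 'salary']
Result: 4 records, 2 fields each

[
  {
    "name": "Judy Harris",
    "age": 54
  },
  {
    "name": "Pat Harris",
    "age": 50
  },
  {
    "name": "Rosa Brown",
    "age": 63
  },
  {
    "name": "Grace White",
    "age": 62
  }
]


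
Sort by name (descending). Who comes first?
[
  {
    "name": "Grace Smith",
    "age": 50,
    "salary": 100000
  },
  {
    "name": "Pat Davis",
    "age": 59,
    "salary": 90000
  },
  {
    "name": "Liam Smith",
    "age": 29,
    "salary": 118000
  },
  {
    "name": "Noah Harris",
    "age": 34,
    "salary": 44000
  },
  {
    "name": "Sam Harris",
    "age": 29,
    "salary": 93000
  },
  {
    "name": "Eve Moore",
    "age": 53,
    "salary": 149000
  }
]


Sort by: name (descending)

Sorted order:
  1. Sam Harris (name = Sam Harris)
  2. Pat Davis (name = Pat Davis)
  3. Noah Harris (name = Noah Harris)
  4. Liam Smith (name = Liam Smith)
  5. Grace Smith (name = Grace Smith)
  6. Eve Moore (name = Eve Moore)

First: Sam Harris

Sam Harris


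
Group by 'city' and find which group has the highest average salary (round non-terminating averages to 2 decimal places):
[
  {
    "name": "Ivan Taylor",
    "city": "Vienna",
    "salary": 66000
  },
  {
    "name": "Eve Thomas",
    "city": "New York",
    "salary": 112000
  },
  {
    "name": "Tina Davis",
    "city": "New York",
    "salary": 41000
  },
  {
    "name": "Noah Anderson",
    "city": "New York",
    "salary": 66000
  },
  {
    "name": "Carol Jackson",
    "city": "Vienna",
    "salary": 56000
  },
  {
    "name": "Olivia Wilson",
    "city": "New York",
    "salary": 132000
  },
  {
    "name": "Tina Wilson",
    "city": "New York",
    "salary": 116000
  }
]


Group by: city

Groups:
  New York: 5 people, avg salary = 467000/5 = $93400
  Vienna: 2 people, avg salary = 122000/2 = $61000

Highest average salary: New York ($93400)

New York ($93400)


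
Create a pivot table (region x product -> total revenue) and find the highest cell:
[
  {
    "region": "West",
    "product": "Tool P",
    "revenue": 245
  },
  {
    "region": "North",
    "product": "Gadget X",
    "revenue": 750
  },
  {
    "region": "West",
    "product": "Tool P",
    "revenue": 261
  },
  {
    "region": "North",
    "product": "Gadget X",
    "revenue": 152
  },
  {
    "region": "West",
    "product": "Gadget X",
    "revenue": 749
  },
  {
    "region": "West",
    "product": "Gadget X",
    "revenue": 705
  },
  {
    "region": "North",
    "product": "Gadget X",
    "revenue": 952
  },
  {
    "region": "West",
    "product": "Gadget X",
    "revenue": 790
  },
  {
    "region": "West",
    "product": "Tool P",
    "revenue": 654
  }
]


Pivot: region (rows) x product (columns) -> total revenue

     Gadget X      Tool P      
North         1854             0  
West          2244          1160  

Highest: West / Gadget X = $2244

West / Gadget X = $2244


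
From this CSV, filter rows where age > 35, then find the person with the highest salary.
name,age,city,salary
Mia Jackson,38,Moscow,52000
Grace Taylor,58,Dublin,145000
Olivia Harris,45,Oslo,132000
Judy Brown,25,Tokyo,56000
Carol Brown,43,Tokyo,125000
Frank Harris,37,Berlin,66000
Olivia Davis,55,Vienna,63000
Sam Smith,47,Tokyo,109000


Filter: age > 35
Sort by: salary (descending)

Filtered records (7):
  Grace Taylor, age 58, salary $145000
  Olivia Harris, age 45, salary $132000
  Carol Brown, age 43, salary $125000
  Sam Smith, age 47, salary $109000
  Frank Harris, age 37, salary $66000
  Olivia Davis, age 55, salary $63000
  Mia Jackson, age 38, salary $52000

Highest salary: Grace Taylor ($145000)

Grace Taylor


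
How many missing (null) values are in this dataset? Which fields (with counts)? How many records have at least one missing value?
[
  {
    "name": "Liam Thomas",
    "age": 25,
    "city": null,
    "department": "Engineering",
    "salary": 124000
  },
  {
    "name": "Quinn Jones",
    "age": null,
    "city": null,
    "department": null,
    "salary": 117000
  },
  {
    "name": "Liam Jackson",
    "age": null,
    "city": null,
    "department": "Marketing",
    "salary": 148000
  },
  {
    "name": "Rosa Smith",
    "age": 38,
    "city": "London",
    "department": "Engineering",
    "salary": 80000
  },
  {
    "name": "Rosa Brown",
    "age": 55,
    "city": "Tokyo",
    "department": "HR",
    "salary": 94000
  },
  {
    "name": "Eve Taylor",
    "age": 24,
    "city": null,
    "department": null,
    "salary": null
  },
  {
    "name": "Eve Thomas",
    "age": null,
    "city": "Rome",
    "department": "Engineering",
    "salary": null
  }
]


Checking for missing (null) values in 7 records:

  Liam Thomas: city
  Quinn Jones: age, city, department
  Liam Jackson: age, city
  Rosa Smith: complete
  Rosa Brown: complete
  Eve Taylor: city, department, salary
  Eve Thomas: age, salary

Per field:
  name: 0 missing
  age: 3 missing
  city: 4 missing
  department: 2 missing
  salary: 2 missing

Total missing values: 11
Records with any missing: 5

11 missing values (age: 3, city: 4, department: 2, salary: 2); 5 incomplete records


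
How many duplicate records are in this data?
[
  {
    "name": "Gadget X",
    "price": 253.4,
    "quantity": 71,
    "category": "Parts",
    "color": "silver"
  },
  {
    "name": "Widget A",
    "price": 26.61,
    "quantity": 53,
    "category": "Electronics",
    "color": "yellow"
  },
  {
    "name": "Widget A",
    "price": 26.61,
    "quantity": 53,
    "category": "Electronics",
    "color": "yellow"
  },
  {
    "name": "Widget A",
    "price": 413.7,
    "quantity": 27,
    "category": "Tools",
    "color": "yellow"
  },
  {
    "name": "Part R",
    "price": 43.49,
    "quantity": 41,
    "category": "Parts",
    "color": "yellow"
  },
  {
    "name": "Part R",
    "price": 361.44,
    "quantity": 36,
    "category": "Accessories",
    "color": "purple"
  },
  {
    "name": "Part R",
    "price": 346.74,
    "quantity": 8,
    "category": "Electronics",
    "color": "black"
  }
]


Checking 7 records for duplicates:

  Row 1: Gadget X ($253.4, qty 71)
  Row 2: Widget A ($26.61, qty 53)
  Row 3: Widget A ($26.61, qty 53) <-- DUPLICATE
  Row 4: Widget A ($413.7, qty 27)
  Row 5: Part R ($43.49, qty 41)
  Row 6: Part R ($361.44, qty 36)
  Row 7: Part R ($346.74, qty 8)

Duplicates found: 1
Unique records: 6

1 duplicates, 6 unique


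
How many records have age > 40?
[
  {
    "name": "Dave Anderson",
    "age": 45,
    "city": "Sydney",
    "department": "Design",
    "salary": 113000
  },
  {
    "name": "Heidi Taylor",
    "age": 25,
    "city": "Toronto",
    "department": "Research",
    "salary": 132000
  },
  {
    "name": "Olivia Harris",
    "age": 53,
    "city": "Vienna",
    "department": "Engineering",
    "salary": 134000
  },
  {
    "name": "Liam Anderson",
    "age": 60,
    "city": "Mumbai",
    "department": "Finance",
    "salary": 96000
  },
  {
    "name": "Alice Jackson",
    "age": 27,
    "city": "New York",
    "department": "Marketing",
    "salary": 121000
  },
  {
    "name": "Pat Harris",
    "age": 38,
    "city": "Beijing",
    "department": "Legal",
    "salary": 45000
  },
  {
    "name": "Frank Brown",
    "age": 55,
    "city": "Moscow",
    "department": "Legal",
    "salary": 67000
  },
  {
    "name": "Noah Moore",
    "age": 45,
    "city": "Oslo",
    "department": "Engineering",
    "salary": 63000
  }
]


Data: 8 records
Condition: age > 40

Checking each record:
  Dave Anderson: 45 MATCH
  Heidi Taylor: 25
  Olivia Harris: 53 MATCH
  Liam Anderson: 60 MATCH
  Alice Jackson: 27
  Pat Harris: 38
  Frank Brown: 55 MATCH
  Noah Moore: 45 MATCH

Count: 5

5


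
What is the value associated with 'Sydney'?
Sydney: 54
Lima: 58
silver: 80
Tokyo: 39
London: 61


Looking up key 'Sydney'
Value: 54

54


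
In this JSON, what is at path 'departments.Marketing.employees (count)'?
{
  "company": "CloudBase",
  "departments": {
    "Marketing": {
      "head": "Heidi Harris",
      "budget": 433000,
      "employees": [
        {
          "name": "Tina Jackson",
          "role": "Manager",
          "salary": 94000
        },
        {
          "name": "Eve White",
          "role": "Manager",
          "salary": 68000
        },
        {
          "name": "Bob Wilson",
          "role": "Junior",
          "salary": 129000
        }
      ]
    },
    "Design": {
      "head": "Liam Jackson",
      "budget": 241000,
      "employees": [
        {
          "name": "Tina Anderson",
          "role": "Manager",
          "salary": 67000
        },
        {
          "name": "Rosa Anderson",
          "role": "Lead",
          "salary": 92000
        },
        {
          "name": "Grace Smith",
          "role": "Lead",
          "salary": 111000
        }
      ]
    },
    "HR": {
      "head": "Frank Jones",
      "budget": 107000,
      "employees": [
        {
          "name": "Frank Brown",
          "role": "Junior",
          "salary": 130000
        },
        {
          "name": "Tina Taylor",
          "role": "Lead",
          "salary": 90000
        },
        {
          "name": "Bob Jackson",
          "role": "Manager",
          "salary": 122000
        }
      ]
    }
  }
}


Path: departments.Marketing.employees (count)

Navigate:
  -> departments
  -> Marketing
  -> employees (array, length 3)

3


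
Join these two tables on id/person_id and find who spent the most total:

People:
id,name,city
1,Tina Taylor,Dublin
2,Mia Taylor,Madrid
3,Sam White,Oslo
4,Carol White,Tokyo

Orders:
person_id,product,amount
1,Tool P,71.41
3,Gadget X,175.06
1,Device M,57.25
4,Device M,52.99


Join on: people.id = orders.person_id

Joined rows:
  Tina Taylor (Dublin) bought Tool P for $71.41
  Sam White (Oslo) bought Gadget X for $175.06
  Tina Taylor (Dublin) bought Device M for $57.25
  Carol White (Tokyo) bought Device M for $52.99

Total per person:
  Sam White: $175.06
  Tina Taylor: $128.66
  Carol White: $52.99

Top spender: Sam White ($175.06)

Sam White ($175.06)


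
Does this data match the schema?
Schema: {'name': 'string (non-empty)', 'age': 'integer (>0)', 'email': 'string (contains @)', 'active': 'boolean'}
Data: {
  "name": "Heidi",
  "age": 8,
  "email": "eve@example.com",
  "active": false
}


Validating each field against schema:
  name: OK (non-empty string)
  age: OK (positive integer)
  email: OK (string with @)
  active: OK (boolean)

Result: VALID

VALID


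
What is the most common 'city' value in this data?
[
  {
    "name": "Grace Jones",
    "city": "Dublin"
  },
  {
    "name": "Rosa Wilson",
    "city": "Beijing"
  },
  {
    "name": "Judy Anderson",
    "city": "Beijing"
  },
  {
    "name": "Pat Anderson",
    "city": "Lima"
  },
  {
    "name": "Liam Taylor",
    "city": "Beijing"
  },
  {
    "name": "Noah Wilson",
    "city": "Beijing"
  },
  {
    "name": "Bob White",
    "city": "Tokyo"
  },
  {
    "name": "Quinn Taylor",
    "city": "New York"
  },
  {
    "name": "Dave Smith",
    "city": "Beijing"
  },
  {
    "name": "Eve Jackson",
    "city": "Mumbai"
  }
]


Counting 'city' values across 10 records:

  Beijing: 5 #####
  Dublin: 1 #
  Lima: 1 #
  Tokyo: 1 #
  New York: 1 #
  Mumbai: 1 #

Most common: Beijing (5 times)

Beijing (5 times)


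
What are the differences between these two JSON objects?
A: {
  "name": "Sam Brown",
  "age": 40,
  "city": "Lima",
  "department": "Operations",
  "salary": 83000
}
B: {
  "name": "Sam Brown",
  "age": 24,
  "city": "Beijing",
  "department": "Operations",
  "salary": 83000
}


Comparing each field (in key order):
  name: same
  age: DIFFERENT
  city: DIFFERENT
  department: same
  salary: same
Differences:
  age: 40 -> 24
  city: Lima -> Beijing

2 field(s) changed

2 changes: age, city


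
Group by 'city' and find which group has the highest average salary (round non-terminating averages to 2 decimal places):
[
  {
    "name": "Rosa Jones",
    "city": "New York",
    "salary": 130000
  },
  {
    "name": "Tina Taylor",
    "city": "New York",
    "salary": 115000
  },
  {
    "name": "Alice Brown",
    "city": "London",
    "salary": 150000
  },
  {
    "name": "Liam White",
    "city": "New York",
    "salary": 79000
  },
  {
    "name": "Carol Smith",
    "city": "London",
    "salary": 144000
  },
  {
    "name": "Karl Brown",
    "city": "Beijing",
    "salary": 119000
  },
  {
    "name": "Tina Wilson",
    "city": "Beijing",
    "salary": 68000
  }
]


Group by: city

Groups:
  Beijing: 2 people, avg salary = 187000/2 = $93500
  London: 2 people, avg salary = 294000/2 = $147000
  New York: 3 people, avg salary = 324000/3 = $108000

Highest average salary: London ($147000)

London ($147000)


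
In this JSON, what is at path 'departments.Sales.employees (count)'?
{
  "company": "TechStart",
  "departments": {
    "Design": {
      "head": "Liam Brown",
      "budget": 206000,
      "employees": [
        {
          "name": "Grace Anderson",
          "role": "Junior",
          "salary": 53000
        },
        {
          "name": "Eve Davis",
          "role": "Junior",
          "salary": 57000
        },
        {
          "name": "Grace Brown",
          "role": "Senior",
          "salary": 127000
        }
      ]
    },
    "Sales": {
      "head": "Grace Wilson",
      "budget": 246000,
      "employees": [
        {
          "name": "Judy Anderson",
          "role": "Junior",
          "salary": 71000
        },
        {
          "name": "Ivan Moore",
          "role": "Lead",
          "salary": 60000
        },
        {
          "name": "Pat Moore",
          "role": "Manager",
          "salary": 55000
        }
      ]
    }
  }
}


Path: departments.Sales.employees (count)

Navigate:
  -> departments
  -> Sales
  -> employees (array, length 3)

3


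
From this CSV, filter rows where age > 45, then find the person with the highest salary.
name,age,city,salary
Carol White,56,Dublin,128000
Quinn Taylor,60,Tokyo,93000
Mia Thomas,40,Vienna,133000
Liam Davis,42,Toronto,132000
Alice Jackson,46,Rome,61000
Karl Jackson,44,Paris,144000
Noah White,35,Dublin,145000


Filter: age > 45
Sort by: salary (descending)

Filtered records (3):
  Carol White, age 56, salary $128000
  Quinn Taylor, age 60, salary $93000
  Alice Jackson, age 46, salary $61000

Highest salary: Carol White ($128000)

Carol White


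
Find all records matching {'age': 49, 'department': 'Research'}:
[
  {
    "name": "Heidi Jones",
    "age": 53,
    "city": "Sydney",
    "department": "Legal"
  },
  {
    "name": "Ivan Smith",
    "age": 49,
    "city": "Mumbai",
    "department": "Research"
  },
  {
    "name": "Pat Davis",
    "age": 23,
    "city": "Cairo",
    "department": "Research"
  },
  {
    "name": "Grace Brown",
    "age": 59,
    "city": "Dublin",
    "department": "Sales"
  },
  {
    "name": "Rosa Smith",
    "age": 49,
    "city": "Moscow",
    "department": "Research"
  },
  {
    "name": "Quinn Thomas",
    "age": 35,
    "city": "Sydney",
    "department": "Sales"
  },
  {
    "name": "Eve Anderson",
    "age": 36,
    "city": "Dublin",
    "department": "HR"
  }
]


Search criteria: {'age': 49, 'department': 'Research'}

Checking 7 records:
  Heidi Jones: {age: 53, department: Legal}
  Ivan Smith: {age: 49, department: Research} <-- MATCH
  Pat Davis: {age: 23, department: Research}
  Grace Brown: {age: 59, department: Sales}
  Rosa Smith: {age: 49, department: Research} <-- MATCH
  Quinn Thomas: {age: 35, department: Sales}
  Eve Anderson: {age: 36, department: HR}

Matches: ["Ivan Smith", "Rosa Smith"]

["Ivan Smith", "Rosa Smith"]
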